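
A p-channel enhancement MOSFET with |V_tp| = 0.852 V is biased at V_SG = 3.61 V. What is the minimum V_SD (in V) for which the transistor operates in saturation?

V_SD,sat = 2.76 V

The boundary between triode and saturation is V_SD = V_SG − |V_tp| = V_ov.
V_ov = 3.61 − 0.852 = 2.76 V.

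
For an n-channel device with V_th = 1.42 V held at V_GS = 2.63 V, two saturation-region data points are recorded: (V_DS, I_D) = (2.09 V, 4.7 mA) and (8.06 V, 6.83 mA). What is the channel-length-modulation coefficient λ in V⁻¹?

λ = 0.0902 V⁻¹

With V_GS fixed, I_D ∝ (1 + λ V_DS) in saturation, so I_D2/I_D1 = (1 + λ V_DS2)/(1 + λ V_DS1).
6.83/4.7 = 1.453 = (1 + 8.06 λ)/(1 + 2.09 λ).
Solving: λ (I_D1 V_DS2 − I_D2 V_DS1) = I_D2 − I_D1, so λ = (6.83 − 4.7) / (4.7 × 8.06 − 6.83 × 2.09) = 2.13 / 23.6 = 0.0902 V⁻¹.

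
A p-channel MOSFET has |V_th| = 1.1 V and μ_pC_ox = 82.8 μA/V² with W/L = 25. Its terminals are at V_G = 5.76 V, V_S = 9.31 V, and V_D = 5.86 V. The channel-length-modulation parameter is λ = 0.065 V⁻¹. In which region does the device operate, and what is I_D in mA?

Saturation; I_D = 7.61 mA

V_SG = V_S − V_G = 9.31 − 5.76 = 3.55 V; V_SD = V_S − V_D = 9.31 − 5.86 = 3.45 V.
k_p = μ_pC_ox · (W/L) = 2.07 mA/V².
V_ov = V_SG − |V_th| = 3.55 − 1.1 = 2.45 V.
Since V_SD = 3.45 V ≥ V_ov = 2.45 V, the device is in saturation.
I_D = ½ k_p V_ov² (1 + λ V_SD) = 0.5 × 2.07 × 2.45² × (1 + 0.065 × 3.45) = 7.61 mA.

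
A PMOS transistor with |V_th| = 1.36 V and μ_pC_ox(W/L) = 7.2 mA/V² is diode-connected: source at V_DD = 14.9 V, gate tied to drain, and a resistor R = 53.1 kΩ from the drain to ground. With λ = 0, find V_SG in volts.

With gate tied to drain, V_SG = V_SD ≥ V_SG − |V_th|, so the device is in saturation.
KCL at the drain: ½ k_p (V_SG − |V_th|)² = (V_DD − V_SG)/R.
Let x = V_SG − 1.36. Then 191 x² + x − 13.54 = 0, giving x = 0.264 V (positive root), so V_SG = 1.62 V.
I_D = (V_DD − V_SG)/R = (14.9 − 1.62) / 53.1 = 0.25 mA.

V_SG = 1.62 V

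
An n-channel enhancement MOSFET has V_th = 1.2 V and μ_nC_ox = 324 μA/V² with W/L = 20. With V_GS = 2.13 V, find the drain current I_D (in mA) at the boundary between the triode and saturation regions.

I_D = 2.80 mA

At the boundary V_DS = V_ov = V_GS − V_th = 2.13 − 1.2 = 0.93 V.
k_n = μ_nC_ox · (W/L) = 6.48 mA/V².
I_D = ½ k_n V_ov² = 0.5 × 6.48 × 0.93² = 2.8 mA.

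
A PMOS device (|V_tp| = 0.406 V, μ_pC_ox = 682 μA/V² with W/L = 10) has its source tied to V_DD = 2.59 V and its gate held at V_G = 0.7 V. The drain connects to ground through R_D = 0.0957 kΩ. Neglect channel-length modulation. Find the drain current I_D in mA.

V_SG = V_DD − V_G = 2.59 − 0.7 = 1.89 V, so V_ov = 1.89 − 0.406 = 1.48 V.
k_p = μ_pC_ox · (W/L) = 6.82 mA/V².
Assume saturation: I_D = ½ k_p V_ov² = 0.5 × 6.82 × 1.48² = 7.51 mA, giving V_SD = V_DD − I_D R_D = 2.59 − 7.51 × 0.0957 = 1.87 V.
V_SD = 1.87 V ≥ V_ov = 1.48 V, confirming saturation.

I_D = 7.51 mA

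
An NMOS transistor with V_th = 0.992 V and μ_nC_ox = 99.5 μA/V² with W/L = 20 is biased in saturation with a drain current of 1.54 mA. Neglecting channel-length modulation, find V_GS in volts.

V_GS = 2.24 V

k_n = μ_nC_ox · (W/L) = 1.99 mA/V².
In saturation I_D = ½ k_n (V_GS − V_th)², so V_GS − V_th = √(2 I_D / k_n) = √(2 × 1.54 / 1.99) = 1.24 V.
V_GS = 0.992 + 1.24 = 2.24 V.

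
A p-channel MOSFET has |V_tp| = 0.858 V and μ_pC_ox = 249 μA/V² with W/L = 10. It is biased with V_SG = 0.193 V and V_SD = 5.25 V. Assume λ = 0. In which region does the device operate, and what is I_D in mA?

Cutoff; I_D = 0 mA

V_SG = 0.193 V < |V_tp| = 0.858 V, so the transistor is in cutoff.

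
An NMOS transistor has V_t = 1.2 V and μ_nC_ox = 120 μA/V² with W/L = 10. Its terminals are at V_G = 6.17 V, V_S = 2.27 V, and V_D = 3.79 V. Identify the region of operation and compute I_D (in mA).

V_GS = V_G − V_S = 6.17 − 2.27 = 3.9 V; V_DS = V_D − V_S = 3.79 − 2.27 = 1.52 V.
k_n = μ_nC_ox · (W/L) = 1.2 mA/V².
V_ov = V_GS − V_t = 3.9 − 1.2 = 2.7 V.
Since V_DS = 1.52 V < V_ov = 2.7 V, the device is in the triode region.
I_D = k_n [V_ov · V_DS − ½ V_DS²] = 1.2 × [2.7 × 1.52 − 0.5 × 1.52²] = 3.54 mA.

Triode; I_D = 3.54 mA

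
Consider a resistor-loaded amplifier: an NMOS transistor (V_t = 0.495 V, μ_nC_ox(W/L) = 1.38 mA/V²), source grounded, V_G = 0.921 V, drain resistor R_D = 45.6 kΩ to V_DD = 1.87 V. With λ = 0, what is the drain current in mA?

I_D = 0.0394 mA

V_GS = V_G = 0.921 V, so V_ov = 0.921 − 0.495 = 0.426 V.
Assume saturation: I_D = ½ k_n V_ov² = 0.5 × 1.38 × 0.426² = 0.125 mA, giving V_DS = V_DD − I_D R_D = 1.87 − 0.125 × 45.6 = -3.84 V.
But -3.84 V < V_ov = 0.426 V, so the device is actually in triode.
In triode I_D = k_n[V_ov V_DS − ½ V_DS²] and I_D = (V_DD − V_DS)/R_D. Equating: 31.5 V_DS² − 27.81 V_DS + 1.87 = 0, giving V_DS = 0.0733 V (the root below V_ov).
I_D = (1.87 − 0.0733) / 45.6 = 0.0394 mA.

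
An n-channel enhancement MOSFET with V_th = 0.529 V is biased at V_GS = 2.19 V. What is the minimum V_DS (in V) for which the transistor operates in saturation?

V_DS,sat = 1.66 V

The boundary between triode and saturation is V_DS = V_GS − V_th = V_ov.
V_ov = 2.19 − 0.529 = 1.66 V.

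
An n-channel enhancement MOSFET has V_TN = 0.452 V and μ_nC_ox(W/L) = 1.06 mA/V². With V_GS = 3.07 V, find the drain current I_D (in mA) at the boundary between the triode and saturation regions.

I_D = 3.63 mA

At the boundary V_DS = V_ov = V_GS − V_TN = 3.07 − 0.452 = 2.62 V.
I_D = ½ k_n V_ov² = 0.5 × 1.06 × 2.62² = 3.63 mA.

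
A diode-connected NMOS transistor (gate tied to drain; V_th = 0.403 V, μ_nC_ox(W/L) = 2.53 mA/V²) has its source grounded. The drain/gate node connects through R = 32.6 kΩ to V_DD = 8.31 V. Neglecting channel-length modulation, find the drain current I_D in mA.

I_D = 0.229 mA

With gate tied to drain, V_GS = V_DS ≥ V_GS − V_th, so the device is in saturation.
KCL at the drain: ½ k_n (V_GS − V_th)² = (V_DD − V_GS)/R.
Let x = V_GS − 0.403. Then 41.2 x² + x − 7.907 = 0, giving x = 0.426 V (positive root), so V_GS = 0.829 V.
I_D = (V_DD − V_GS)/R = (8.31 − 0.829) / 32.6 = 0.229 mA.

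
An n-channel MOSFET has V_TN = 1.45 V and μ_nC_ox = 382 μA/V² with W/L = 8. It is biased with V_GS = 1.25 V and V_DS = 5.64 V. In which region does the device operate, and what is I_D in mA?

V_GS = 1.25 V < V_TN = 1.45 V, so the transistor is in cutoff.

Cutoff; I_D = 0 mA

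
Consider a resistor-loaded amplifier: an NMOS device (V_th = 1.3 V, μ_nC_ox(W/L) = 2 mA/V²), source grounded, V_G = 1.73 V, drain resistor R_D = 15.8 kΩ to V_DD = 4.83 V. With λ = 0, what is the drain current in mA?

I_D = 0.185 mA

V_GS = V_G = 1.73 V, so V_ov = 1.73 − 1.3 = 0.43 V.
Assume saturation: I_D = ½ k_n V_ov² = 0.5 × 2 × 0.43² = 0.185 mA, giving V_DS = V_DD − I_D R_D = 4.83 − 0.185 × 15.8 = 1.91 V.
V_DS = 1.91 V ≥ V_ov = 0.43 V, confirming saturation.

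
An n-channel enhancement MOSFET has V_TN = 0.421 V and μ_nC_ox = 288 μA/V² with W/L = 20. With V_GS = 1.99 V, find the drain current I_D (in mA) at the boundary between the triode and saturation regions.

At the boundary V_DS = V_ov = V_GS − V_TN = 1.99 − 0.421 = 1.57 V.
k_n = μ_nC_ox · (W/L) = 5.76 mA/V².
I_D = ½ k_n V_ov² = 0.5 × 5.76 × 1.57² = 7.09 mA.

I_D = 7.09 mA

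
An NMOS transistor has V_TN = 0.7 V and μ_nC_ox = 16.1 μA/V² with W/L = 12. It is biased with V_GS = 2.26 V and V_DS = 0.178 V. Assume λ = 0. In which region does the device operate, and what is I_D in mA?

k_n = μ_nC_ox · (W/L) = 0.1932 mA/V².
V_ov = V_GS − V_TN = 2.26 − 0.7 = 1.56 V.
Since V_DS = 0.178 V < V_ov = 1.56 V, the device is in the triode region.
I_D = k_n [V_ov · V_DS − ½ V_DS²] = 0.1932 × [1.56 × 0.178 − 0.5 × 0.178²] = 0.0506 mA.

Triode; I_D = 0.0506 mA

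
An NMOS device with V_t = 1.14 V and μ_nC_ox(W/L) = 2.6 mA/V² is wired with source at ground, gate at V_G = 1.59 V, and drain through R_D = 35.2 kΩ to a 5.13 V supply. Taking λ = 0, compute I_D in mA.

I_D = 0.142 mA

V_GS = V_G = 1.59 V, so V_ov = 1.59 − 1.14 = 0.45 V.
Assume saturation: I_D = ½ k_n V_ov² = 0.5 × 2.6 × 0.45² = 0.263 mA, giving V_DS = V_DD − I_D R_D = 5.13 − 0.263 × 35.2 = -4.14 V.
But -4.14 V < V_ov = 0.45 V, so the device is actually in triode.
In triode I_D = k_n[V_ov V_DS − ½ V_DS²] and I_D = (V_DD − V_DS)/R_D. Equating: 45.8 V_DS² − 42.18 V_DS + 5.13 = 0, giving V_DS = 0.144 V (the root below V_ov).
I_D = (5.13 − 0.144) / 35.2 = 0.142 mA.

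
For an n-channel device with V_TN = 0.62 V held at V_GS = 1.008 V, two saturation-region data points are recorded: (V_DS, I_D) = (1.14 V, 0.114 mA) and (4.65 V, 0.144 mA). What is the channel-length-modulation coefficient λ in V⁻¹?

λ = 0.0820 V⁻¹

With V_GS fixed, I_D ∝ (1 + λ V_DS) in saturation, so I_D2/I_D1 = (1 + λ V_DS2)/(1 + λ V_DS1).
0.144/0.114 = 1.263 = (1 + 4.65 λ)/(1 + 1.14 λ).
Solving: λ (I_D1 V_DS2 − I_D2 V_DS1) = I_D2 − I_D1, so λ = (0.144 − 0.114) / (0.114 × 4.65 − 0.144 × 1.14) = 0.03 / 0.366 = 0.082 V⁻¹.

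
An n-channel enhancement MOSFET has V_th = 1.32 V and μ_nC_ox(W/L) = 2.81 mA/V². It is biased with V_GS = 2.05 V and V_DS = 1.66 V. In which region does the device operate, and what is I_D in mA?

V_ov = V_GS − V_th = 2.05 − 1.32 = 0.73 V.
Since V_DS = 1.66 V ≥ V_ov = 0.73 V, the device is in saturation.
I_D = ½ k_n V_ov² = 0.5 × 2.81 × 0.73² = 0.749 mA.

Saturation; I_D = 0.749 mA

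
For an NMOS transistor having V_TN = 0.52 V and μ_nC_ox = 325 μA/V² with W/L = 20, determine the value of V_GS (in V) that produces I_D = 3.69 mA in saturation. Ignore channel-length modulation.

k_n = μ_nC_ox · (W/L) = 6.5 mA/V².
In saturation I_D = ½ k_n (V_GS − V_TN)², so V_GS − V_TN = √(2 I_D / k_n) = √(2 × 3.69 / 6.5) = 1.07 V.
V_GS = 0.52 + 1.07 = 1.59 V.

V_GS = 1.59 V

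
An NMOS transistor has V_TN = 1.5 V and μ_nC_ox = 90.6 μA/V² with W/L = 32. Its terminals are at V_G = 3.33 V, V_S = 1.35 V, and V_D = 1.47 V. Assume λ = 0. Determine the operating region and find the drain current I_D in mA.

Triode; I_D = 0.146 mA

V_GS = V_G − V_S = 3.33 − 1.35 = 1.98 V; V_DS = V_D − V_S = 1.47 − 1.35 = 0.12 V.
k_n = μ_nC_ox · (W/L) = 2.899 mA/V².
V_ov = V_GS − V_TN = 1.98 − 1.5 = 0.48 V.
Since V_DS = 0.12 V < V_ov = 0.48 V, the device is in the triode region.
I_D = k_n [V_ov · V_DS − ½ V_DS²] = 2.899 × [0.48 × 0.12 − 0.5 × 0.12²] = 0.146 mA.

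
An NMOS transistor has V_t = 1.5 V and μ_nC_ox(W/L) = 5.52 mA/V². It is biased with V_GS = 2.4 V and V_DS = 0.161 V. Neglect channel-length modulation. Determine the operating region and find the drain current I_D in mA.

Triode; I_D = 0.728 mA

V_ov = V_GS − V_t = 2.4 − 1.5 = 0.9 V.
Since V_DS = 0.161 V < V_ov = 0.9 V, the device is in the triode region.
I_D = k_n [V_ov · V_DS − ½ V_DS²] = 5.52 × [0.9 × 0.161 − 0.5 × 0.161²] = 0.728 mA.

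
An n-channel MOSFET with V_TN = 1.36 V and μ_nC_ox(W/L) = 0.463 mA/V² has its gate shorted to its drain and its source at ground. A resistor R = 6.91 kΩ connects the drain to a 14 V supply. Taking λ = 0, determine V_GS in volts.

With gate tied to drain, V_GS = V_DS ≥ V_GS − V_TN, so the device is in saturation.
KCL at the drain: ½ k_n (V_GS − V_TN)² = (V_DD − V_GS)/R.
Let x = V_GS − 1.36. Then 1.6 x² + x − 12.64 = 0, giving x = 2.52 V (positive root), so V_GS = 3.88 V.
I_D = (V_DD − V_GS)/R = (14 − 3.88) / 6.91 = 1.47 mA.

V_GS = 3.88 V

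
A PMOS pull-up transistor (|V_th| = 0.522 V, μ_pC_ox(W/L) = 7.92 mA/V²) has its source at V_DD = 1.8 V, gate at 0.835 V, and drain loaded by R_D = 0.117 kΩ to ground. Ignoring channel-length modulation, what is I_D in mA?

V_SG = V_DD − V_G = 1.8 − 0.835 = 0.965 V, so V_ov = 0.965 − 0.522 = 0.443 V.
Assume saturation: I_D = ½ k_p V_ov² = 0.5 × 7.92 × 0.443² = 0.777 mA, giving V_SD = V_DD − I_D R_D = 1.8 − 0.777 × 0.117 = 1.71 V.
V_SD = 1.71 V ≥ V_ov = 0.443 V, confirming saturation.

I_D = 0.777 mA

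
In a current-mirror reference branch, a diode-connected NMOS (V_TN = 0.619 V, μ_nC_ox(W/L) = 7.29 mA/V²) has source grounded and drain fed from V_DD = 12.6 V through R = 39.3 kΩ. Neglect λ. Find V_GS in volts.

With gate tied to drain, V_GS = V_DS ≥ V_GS − V_TN, so the device is in saturation.
KCL at the drain: ½ k_n (V_GS − V_TN)² = (V_DD − V_GS)/R.
Let x = V_GS − 0.619. Then 143 x² + x − 11.98 = 0, giving x = 0.286 V (positive root), so V_GS = 0.905 V.
I_D = (V_DD − V_GS)/R = (12.6 − 0.905) / 39.3 = 0.298 mA.

V_GS = 0.905 V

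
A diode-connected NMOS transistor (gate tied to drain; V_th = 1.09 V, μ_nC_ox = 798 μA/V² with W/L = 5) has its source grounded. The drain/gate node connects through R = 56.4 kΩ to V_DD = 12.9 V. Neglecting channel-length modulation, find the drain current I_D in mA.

With gate tied to drain, V_GS = V_DS ≥ V_GS − V_th, so the device is in saturation.
k_n = μ_nC_ox · (W/L) = 3.99 mA/V².
KCL at the drain: ½ k_n (V_GS − V_th)² = (V_DD − V_GS)/R.
Let x = V_GS − 1.09. Then 113 x² + x − 11.81 = 0, giving x = 0.32 V (positive root), so V_GS = 1.41 V.
I_D = (V_DD − V_GS)/R = (12.9 − 1.41) / 56.4 = 0.204 mA.

I_D = 0.204 mA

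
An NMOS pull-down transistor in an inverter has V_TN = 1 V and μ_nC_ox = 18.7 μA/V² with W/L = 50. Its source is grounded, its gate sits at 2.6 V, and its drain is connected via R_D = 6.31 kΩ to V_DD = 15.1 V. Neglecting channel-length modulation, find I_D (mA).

I_D = 1.20 mA

V_GS = V_G = 2.6 V, so V_ov = 2.6 − 1 = 1.6 V.
k_n = μ_nC_ox · (W/L) = 0.935 mA/V².
Assume saturation: I_D = ½ k_n V_ov² = 0.5 × 0.935 × 1.6² = 1.2 mA, giving V_DS = V_DD − I_D R_D = 15.1 − 1.2 × 6.31 = 7.55 V.
V_DS = 7.55 V ≥ V_ov = 1.6 V, confirming saturation.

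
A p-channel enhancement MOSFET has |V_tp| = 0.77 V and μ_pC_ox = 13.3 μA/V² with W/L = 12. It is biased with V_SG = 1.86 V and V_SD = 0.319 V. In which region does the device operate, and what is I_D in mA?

Triode; I_D = 0.0474 mA

k_p = μ_pC_ox · (W/L) = 0.1596 mA/V².
V_ov = V_SG − |V_tp| = 1.86 − 0.77 = 1.09 V.
Since V_SD = 0.319 V < V_ov = 1.09 V, the device is in the triode region.
I_D = k_p [V_ov · V_SD − ½ V_SD²] = 0.1596 × [1.09 × 0.319 − 0.5 × 0.319²] = 0.0474 mA.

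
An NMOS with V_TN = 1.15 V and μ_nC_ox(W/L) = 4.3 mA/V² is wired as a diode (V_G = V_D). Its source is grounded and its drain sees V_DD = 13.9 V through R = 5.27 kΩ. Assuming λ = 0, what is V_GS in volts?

V_GS = 2.17 V

With gate tied to drain, V_GS = V_DS ≥ V_GS − V_TN, so the device is in saturation.
KCL at the drain: ½ k_n (V_GS − V_TN)² = (V_DD − V_GS)/R.
Let x = V_GS − 1.15. Then 11.3 x² + x − 12.75 = 0, giving x = 1.02 V (positive root), so V_GS = 2.17 V.
I_D = (V_DD − V_GS)/R = (13.9 − 2.17) / 5.27 = 2.23 mA.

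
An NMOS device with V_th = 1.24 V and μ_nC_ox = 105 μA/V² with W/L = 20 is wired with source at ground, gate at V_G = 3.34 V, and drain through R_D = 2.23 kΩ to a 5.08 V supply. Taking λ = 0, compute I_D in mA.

I_D = 2.04 mA

V_GS = V_G = 3.34 V, so V_ov = 3.34 − 1.24 = 2.1 V.
k_n = μ_nC_ox · (W/L) = 2.1 mA/V².
Assume saturation: I_D = ½ k_n V_ov² = 0.5 × 2.1 × 2.1² = 4.63 mA, giving V_DS = V_DD − I_D R_D = 5.08 − 4.63 × 2.23 = -5.25 V.
But -5.25 V < V_ov = 2.1 V, so the device is actually in triode.
In triode I_D = k_n[V_ov V_DS − ½ V_DS²] and I_D = (V_DD − V_DS)/R_D. Equating: 2.34 V_DS² − 10.83 V_DS + 5.08 = 0, giving V_DS = 0.529 V (the root below V_ov).
I_D = (5.08 − 0.529) / 2.23 = 2.04 mA.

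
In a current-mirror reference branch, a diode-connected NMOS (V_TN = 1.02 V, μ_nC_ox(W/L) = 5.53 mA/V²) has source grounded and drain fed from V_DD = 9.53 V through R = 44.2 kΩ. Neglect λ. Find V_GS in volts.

V_GS = 1.28 V

With gate tied to drain, V_GS = V_DS ≥ V_GS − V_TN, so the device is in saturation.
KCL at the drain: ½ k_n (V_GS − V_TN)² = (V_DD − V_GS)/R.
Let x = V_GS − 1.02. Then 122 x² + x − 8.51 = 0, giving x = 0.26 V (positive root), so V_GS = 1.28 V.
I_D = (V_DD − V_GS)/R = (9.53 − 1.28) / 44.2 = 0.187 mA.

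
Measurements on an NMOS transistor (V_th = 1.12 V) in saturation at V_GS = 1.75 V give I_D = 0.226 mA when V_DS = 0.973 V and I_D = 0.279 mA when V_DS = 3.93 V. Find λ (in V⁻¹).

With V_GS fixed, I_D ∝ (1 + λ V_DS) in saturation, so I_D2/I_D1 = (1 + λ V_DS2)/(1 + λ V_DS1).
0.279/0.226 = 1.235 = (1 + 3.93 λ)/(1 + 0.973 λ).
Solving: λ (I_D1 V_DS2 − I_D2 V_DS1) = I_D2 − I_D1, so λ = (0.279 − 0.226) / (0.226 × 3.93 − 0.279 × 0.973) = 0.053 / 0.617 = 0.0859 V⁻¹.

λ = 0.0859 V⁻¹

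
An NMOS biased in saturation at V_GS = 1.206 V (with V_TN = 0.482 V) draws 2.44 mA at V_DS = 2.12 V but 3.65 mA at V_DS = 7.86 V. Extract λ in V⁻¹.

With V_GS fixed, I_D ∝ (1 + λ V_DS) in saturation, so I_D2/I_D1 = (1 + λ V_DS2)/(1 + λ V_DS1).
3.65/2.44 = 1.496 = (1 + 7.86 λ)/(1 + 2.12 λ).
Solving: λ (I_D1 V_DS2 − I_D2 V_DS1) = I_D2 − I_D1, so λ = (3.65 − 2.44) / (2.44 × 7.86 − 3.65 × 2.12) = 1.21 / 11.4 = 0.106 V⁻¹.

λ = 0.106 V⁻¹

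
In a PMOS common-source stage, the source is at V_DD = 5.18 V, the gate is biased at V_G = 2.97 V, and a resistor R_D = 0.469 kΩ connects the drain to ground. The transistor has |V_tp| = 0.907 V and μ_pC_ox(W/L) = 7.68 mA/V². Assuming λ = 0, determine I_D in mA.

V_SG = V_DD − V_G = 5.18 − 2.97 = 2.21 V, so V_ov = 2.21 − 0.907 = 1.3 V.
Assume saturation: I_D = ½ k_p V_ov² = 0.5 × 7.68 × 1.3² = 6.52 mA, giving V_SD = V_DD − I_D R_D = 5.18 − 6.52 × 0.469 = 2.12 V.
V_SD = 2.12 V ≥ V_ov = 1.3 V, confirming saturation.

I_D = 6.52 mA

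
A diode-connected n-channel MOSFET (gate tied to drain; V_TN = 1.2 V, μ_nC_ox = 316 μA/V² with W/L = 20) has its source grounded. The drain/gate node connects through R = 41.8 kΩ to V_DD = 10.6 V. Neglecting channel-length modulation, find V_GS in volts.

V_GS = 1.46 V

With gate tied to drain, V_GS = V_DS ≥ V_GS − V_TN, so the device is in saturation.
k_n = μ_nC_ox · (W/L) = 6.32 mA/V².
KCL at the drain: ½ k_n (V_GS − V_TN)² = (V_DD − V_GS)/R.
Let x = V_GS − 1.2. Then 132 x² + x − 9.4 = 0, giving x = 0.263 V (positive root), so V_GS = 1.46 V.
I_D = (V_DD − V_GS)/R = (10.6 − 1.46) / 41.8 = 0.219 mA.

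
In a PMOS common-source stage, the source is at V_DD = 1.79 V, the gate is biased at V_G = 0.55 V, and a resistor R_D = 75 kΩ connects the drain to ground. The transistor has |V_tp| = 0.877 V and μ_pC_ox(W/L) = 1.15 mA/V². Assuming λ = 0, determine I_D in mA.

I_D = 0.0231 mA

V_SG = V_DD − V_G = 1.79 − 0.55 = 1.24 V, so V_ov = 1.24 − 0.877 = 0.363 V.
Assume saturation: I_D = ½ k_p V_ov² = 0.5 × 1.15 × 0.363² = 0.0758 mA, giving V_SD = V_DD − I_D R_D = 1.79 − 0.0758 × 75 = -3.89 V.
But -3.89 V < V_ov = 0.363 V, so the device is actually in triode.
In triode I_D = k_p[V_ov V_SD − ½ V_SD²] and I_D = (V_DD − V_SD)/R_D. Equating: 43.1 V_SD² − 32.31 V_SD + 1.79 = 0, giving V_SD = 0.0602 V (the root below V_ov).
I_D = (1.79 − 0.0602) / 75 = 0.0231 mA.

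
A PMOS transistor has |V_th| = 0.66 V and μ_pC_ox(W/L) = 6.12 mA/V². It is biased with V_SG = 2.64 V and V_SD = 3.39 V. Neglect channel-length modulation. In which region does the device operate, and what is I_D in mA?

V_ov = V_SG − |V_th| = 2.64 − 0.66 = 1.98 V.
Since V_SD = 3.39 V ≥ V_ov = 1.98 V, the device is in saturation.
I_D = ½ k_p V_ov² = 0.5 × 6.12 × 1.98² = 12 mA.

Saturation; I_D = 12.0 mA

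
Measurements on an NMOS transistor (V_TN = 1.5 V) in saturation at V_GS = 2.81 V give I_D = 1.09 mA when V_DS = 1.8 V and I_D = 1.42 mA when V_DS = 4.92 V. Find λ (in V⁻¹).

With V_GS fixed, I_D ∝ (1 + λ V_DS) in saturation, so I_D2/I_D1 = (1 + λ V_DS2)/(1 + λ V_DS1).
1.42/1.09 = 1.303 = (1 + 4.92 λ)/(1 + 1.8 λ).
Solving: λ (I_D1 V_DS2 − I_D2 V_DS1) = I_D2 − I_D1, so λ = (1.42 − 1.09) / (1.09 × 4.92 − 1.42 × 1.8) = 0.33 / 2.81 = 0.118 V⁻¹.

λ = 0.118 V⁻¹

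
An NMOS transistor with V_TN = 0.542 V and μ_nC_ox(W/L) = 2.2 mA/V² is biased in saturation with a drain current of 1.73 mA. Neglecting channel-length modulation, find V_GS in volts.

In saturation I_D = ½ k_n (V_GS − V_TN)², so V_GS − V_TN = √(2 I_D / k_n) = √(2 × 1.73 / 2.2) = 1.25 V.
V_GS = 0.542 + 1.25 = 1.8 V.

V_GS = 1.80 V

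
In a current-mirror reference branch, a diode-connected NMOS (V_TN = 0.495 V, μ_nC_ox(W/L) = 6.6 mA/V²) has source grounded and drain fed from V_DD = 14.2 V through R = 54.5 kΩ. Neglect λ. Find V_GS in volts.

V_GS = 0.768 V

With gate tied to drain, V_GS = V_DS ≥ V_GS − V_TN, so the device is in saturation.
KCL at the drain: ½ k_n (V_GS − V_TN)² = (V_DD − V_GS)/R.
Let x = V_GS − 0.495. Then 180 x² + x − 13.71 = 0, giving x = 0.273 V (positive root), so V_GS = 0.768 V.
I_D = (V_DD − V_GS)/R = (14.2 − 0.768) / 54.5 = 0.246 mA.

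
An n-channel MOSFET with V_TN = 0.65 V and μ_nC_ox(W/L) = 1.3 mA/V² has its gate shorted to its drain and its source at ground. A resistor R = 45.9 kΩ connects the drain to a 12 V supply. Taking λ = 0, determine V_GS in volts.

With gate tied to drain, V_GS = V_DS ≥ V_GS − V_TN, so the device is in saturation.
KCL at the drain: ½ k_n (V_GS − V_TN)² = (V_DD − V_GS)/R.
Let x = V_GS − 0.65. Then 29.8 x² + x − 11.35 = 0, giving x = 0.6 V (positive root), so V_GS = 1.25 V.
I_D = (V_DD − V_GS)/R = (12 − 1.25) / 45.9 = 0.234 mA.

V_GS = 1.25 V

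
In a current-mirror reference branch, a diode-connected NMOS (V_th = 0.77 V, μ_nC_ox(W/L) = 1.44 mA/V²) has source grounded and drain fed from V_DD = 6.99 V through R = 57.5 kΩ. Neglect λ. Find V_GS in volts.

V_GS = 1.15 V

With gate tied to drain, V_GS = V_DS ≥ V_GS − V_th, so the device is in saturation.
KCL at the drain: ½ k_n (V_GS − V_th)² = (V_DD − V_GS)/R.
Let x = V_GS − 0.77. Then 41.4 x² + x − 6.22 = 0, giving x = 0.376 V (positive root), so V_GS = 1.15 V.
I_D = (V_DD − V_GS)/R = (6.99 − 1.15) / 57.5 = 0.102 mA.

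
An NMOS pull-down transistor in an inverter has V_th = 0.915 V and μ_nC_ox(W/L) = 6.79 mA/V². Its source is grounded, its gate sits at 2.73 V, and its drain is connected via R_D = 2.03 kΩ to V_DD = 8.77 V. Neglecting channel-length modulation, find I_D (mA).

I_D = 4.14 mA

V_GS = V_G = 2.73 V, so V_ov = 2.73 − 0.915 = 1.81 V.
Assume saturation: I_D = ½ k_n V_ov² = 0.5 × 6.79 × 1.81² = 11.2 mA, giving V_DS = V_DD − I_D R_D = 8.77 − 11.2 × 2.03 = -13.9 V.
But -13.9 V < V_ov = 1.81 V, so the device is actually in triode.
In triode I_D = k_n[V_ov V_DS − ½ V_DS²] and I_D = (V_DD − V_DS)/R_D. Equating: 6.89 V_DS² − 26.02 V_DS + 8.77 = 0, giving V_DS = 0.374 V (the root below V_ov).
I_D = (8.77 − 0.374) / 2.03 = 4.14 mA.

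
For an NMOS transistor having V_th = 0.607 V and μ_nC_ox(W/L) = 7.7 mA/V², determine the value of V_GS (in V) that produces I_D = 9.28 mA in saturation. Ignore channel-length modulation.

V_GS = 2.16 V

In saturation I_D = ½ k_n (V_GS − V_th)², so V_GS − V_th = √(2 I_D / k_n) = √(2 × 9.28 / 7.7) = 1.55 V.
V_GS = 0.607 + 1.55 = 2.16 V.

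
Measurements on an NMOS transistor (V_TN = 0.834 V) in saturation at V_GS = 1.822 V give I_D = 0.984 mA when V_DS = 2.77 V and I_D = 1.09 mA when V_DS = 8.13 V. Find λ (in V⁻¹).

With V_GS fixed, I_D ∝ (1 + λ V_DS) in saturation, so I_D2/I_D1 = (1 + λ V_DS2)/(1 + λ V_DS1).
1.09/0.984 = 1.108 = (1 + 8.13 λ)/(1 + 2.77 λ).
Solving: λ (I_D1 V_DS2 − I_D2 V_DS1) = I_D2 − I_D1, so λ = (1.09 − 0.984) / (0.984 × 8.13 − 1.09 × 2.77) = 0.106 / 4.98 = 0.0213 V⁻¹.

λ = 0.0213 V⁻¹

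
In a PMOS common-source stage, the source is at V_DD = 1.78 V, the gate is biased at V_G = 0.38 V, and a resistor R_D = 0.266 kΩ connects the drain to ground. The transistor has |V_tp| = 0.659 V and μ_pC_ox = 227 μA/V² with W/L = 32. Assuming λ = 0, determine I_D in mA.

I_D = 1.99 mA

V_SG = V_DD − V_G = 1.78 − 0.38 = 1.4 V, so V_ov = 1.4 − 0.659 = 0.741 V.
k_p = μ_pC_ox · (W/L) = 7.264 mA/V².
Assume saturation: I_D = ½ k_p V_ov² = 0.5 × 7.264 × 0.741² = 1.99 mA, giving V_SD = V_DD − I_D R_D = 1.78 − 1.99 × 0.266 = 1.25 V.
V_SD = 1.25 V ≥ V_ov = 0.741 V, confirming saturation.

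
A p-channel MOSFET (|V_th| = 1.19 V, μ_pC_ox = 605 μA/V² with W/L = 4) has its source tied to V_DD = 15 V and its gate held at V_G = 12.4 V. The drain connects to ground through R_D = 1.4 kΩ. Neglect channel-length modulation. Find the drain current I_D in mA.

I_D = 2.41 mA

V_SG = V_DD − V_G = 15 − 12.4 = 2.6 V, so V_ov = 2.6 − 1.19 = 1.41 V.
k_p = μ_pC_ox · (W/L) = 2.42 mA/V².
Assume saturation: I_D = ½ k_p V_ov² = 0.5 × 2.42 × 1.41² = 2.41 mA, giving V_SD = V_DD − I_D R_D = 15 − 2.41 × 1.4 = 11.6 V.
V_SD = 11.6 V ≥ V_ov = 1.41 V, confirming saturation.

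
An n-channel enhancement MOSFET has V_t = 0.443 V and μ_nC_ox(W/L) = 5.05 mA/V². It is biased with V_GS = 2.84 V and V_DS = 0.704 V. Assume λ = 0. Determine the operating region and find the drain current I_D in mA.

V_ov = V_GS − V_t = 2.84 − 0.443 = 2.4 V.
Since V_DS = 0.704 V < V_ov = 2.4 V, the device is in the triode region.
I_D = k_n [V_ov · V_DS − ½ V_DS²] = 5.05 × [2.4 × 0.704 − 0.5 × 0.704²] = 7.27 mA.

Triode; I_D = 7.27 mA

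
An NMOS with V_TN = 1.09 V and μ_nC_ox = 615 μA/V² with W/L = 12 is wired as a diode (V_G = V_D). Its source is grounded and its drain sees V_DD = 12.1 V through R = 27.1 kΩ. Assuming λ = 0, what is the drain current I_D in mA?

With gate tied to drain, V_GS = V_DS ≥ V_GS − V_TN, so the device is in saturation.
k_n = μ_nC_ox · (W/L) = 7.38 mA/V².
KCL at the drain: ½ k_n (V_GS − V_TN)² = (V_DD − V_GS)/R.
Let x = V_GS − 1.09. Then 100 x² + x − 11.01 = 0, giving x = 0.327 V (positive root), so V_GS = 1.42 V.
I_D = (V_DD − V_GS)/R = (12.1 − 1.42) / 27.1 = 0.394 mA.

I_D = 0.394 mA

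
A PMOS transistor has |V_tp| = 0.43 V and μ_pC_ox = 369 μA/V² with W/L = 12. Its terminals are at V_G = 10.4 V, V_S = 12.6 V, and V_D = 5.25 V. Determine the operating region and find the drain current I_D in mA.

V_SG = V_S − V_G = 12.6 − 10.4 = 2.2 V; V_SD = V_S − V_D = 12.6 − 5.25 = 7.35 V.
k_p = μ_pC_ox · (W/L) = 4.428 mA/V².
V_ov = V_SG − |V_tp| = 2.2 − 0.43 = 1.77 V.
Since V_SD = 7.35 V ≥ V_ov = 1.77 V, the device is in saturation.
I_D = ½ k_p V_ov² = 0.5 × 4.428 × 1.77² = 6.94 mA.

Saturation; I_D = 6.94 mA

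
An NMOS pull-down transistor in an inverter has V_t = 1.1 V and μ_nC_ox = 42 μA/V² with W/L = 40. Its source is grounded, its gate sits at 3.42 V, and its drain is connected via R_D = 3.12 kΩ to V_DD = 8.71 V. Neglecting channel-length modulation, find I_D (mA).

V_GS = V_G = 3.42 V, so V_ov = 3.42 − 1.1 = 2.32 V.
k_n = μ_nC_ox · (W/L) = 1.68 mA/V².
Assume saturation: I_D = ½ k_n V_ov² = 0.5 × 1.68 × 2.32² = 4.52 mA, giving V_DS = V_DD − I_D R_D = 8.71 − 4.52 × 3.12 = -5.4 V.
But -5.4 V < V_ov = 2.32 V, so the device is actually in triode.
In triode I_D = k_n[V_ov V_DS − ½ V_DS²] and I_D = (V_DD − V_DS)/R_D. Equating: 2.62 V_DS² − 13.16 V_DS + 8.71 = 0, giving V_DS = 0.784 V (the root below V_ov).
I_D = (8.71 − 0.784) / 3.12 = 2.54 mA.

I_D = 2.54 mA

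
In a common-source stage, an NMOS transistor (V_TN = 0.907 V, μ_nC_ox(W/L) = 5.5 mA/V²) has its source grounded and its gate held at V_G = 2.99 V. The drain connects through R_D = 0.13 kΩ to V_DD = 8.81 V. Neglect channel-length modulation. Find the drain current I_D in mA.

I_D = 11.9 mA

V_GS = V_G = 2.99 V, so V_ov = 2.99 − 0.907 = 2.08 V.
Assume saturation: I_D = ½ k_n V_ov² = 0.5 × 5.5 × 2.08² = 11.9 mA, giving V_DS = V_DD − I_D R_D = 8.81 − 11.9 × 0.13 = 7.26 V.
V_DS = 7.26 V ≥ V_ov = 2.08 V, confirming saturation.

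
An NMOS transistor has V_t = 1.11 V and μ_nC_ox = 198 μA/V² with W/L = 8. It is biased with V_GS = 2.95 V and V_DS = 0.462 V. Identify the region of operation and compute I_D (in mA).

k_n = μ_nC_ox · (W/L) = 1.584 mA/V².
V_ov = V_GS − V_t = 2.95 − 1.11 = 1.84 V.
Since V_DS = 0.462 V < V_ov = 1.84 V, the device is in the triode region.
I_D = k_n [V_ov · V_DS − ½ V_DS²] = 1.584 × [1.84 × 0.462 − 0.5 × 0.462²] = 1.18 mA.

Triode; I_D = 1.18 mA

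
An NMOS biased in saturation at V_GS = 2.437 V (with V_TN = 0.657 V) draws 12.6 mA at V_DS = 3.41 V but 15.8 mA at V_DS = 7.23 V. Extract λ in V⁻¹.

λ = 0.0860 V⁻¹

With V_GS fixed, I_D ∝ (1 + λ V_DS) in saturation, so I_D2/I_D1 = (1 + λ V_DS2)/(1 + λ V_DS1).
15.8/12.6 = 1.254 = (1 + 7.23 λ)/(1 + 3.41 λ).
Solving: λ (I_D1 V_DS2 − I_D2 V_DS1) = I_D2 − I_D1, so λ = (15.8 − 12.6) / (12.6 × 7.23 − 15.8 × 3.41) = 3.2 / 37.2 = 0.086 V⁻¹.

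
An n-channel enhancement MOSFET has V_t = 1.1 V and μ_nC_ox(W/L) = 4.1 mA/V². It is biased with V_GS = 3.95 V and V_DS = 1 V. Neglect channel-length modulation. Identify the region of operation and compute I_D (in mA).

Triode; I_D = 9.63 mA

V_ov = V_GS − V_t = 3.95 − 1.1 = 2.85 V.
Since V_DS = 1 V < V_ov = 2.85 V, the device is in the triode region.
I_D = k_n [V_ov · V_DS − ½ V_DS²] = 4.1 × [2.85 × 1 − 0.5 × 1²] = 9.63 mA.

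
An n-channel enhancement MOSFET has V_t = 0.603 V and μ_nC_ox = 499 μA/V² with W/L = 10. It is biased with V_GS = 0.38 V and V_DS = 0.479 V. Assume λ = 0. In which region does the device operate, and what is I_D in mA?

Cutoff; I_D = 0 mA

V_GS = 0.38 V < V_t = 0.603 V, so the transistor is in cutoff.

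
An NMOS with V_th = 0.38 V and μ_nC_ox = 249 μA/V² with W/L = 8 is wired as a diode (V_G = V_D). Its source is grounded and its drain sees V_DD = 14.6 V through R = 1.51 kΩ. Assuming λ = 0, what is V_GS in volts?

With gate tied to drain, V_GS = V_DS ≥ V_GS − V_th, so the device is in saturation.
k_n = μ_nC_ox · (W/L) = 1.992 mA/V².
KCL at the drain: ½ k_n (V_GS − V_th)² = (V_DD − V_GS)/R.
Let x = V_GS − 0.38. Then 1.5 x² + x − 14.22 = 0, giving x = 2.76 V (positive root), so V_GS = 3.14 V.
I_D = (V_DD − V_GS)/R = (14.6 − 3.14) / 1.51 = 7.59 mA.

V_GS = 3.14 V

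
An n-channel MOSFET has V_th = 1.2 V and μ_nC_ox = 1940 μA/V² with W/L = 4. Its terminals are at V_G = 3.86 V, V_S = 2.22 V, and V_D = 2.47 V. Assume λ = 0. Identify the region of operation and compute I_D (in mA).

V_GS = V_G − V_S = 3.86 − 2.22 = 1.64 V; V_DS = V_D − V_S = 2.47 − 2.22 = 0.25 V.
k_n = μ_nC_ox · (W/L) = 7.76 mA/V².
V_ov = V_GS − V_th = 1.64 − 1.2 = 0.44 V.
Since V_DS = 0.25 V < V_ov = 0.44 V, the device is in the triode region.
I_D = k_n [V_ov · V_DS − ½ V_DS²] = 7.76 × [0.44 × 0.25 − 0.5 × 0.25²] = 0.611 mA.

Triode; I_D = 0.611 mA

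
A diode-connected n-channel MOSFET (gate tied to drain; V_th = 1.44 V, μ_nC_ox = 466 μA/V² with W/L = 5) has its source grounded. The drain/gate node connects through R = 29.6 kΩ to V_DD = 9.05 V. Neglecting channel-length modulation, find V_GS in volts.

V_GS = 1.90 V

With gate tied to drain, V_GS = V_DS ≥ V_GS − V_th, so the device is in saturation.
k_n = μ_nC_ox · (W/L) = 2.33 mA/V².
KCL at the drain: ½ k_n (V_GS − V_th)² = (V_DD − V_GS)/R.
Let x = V_GS − 1.44. Then 34.5 x² + x − 7.61 = 0, giving x = 0.455 V (positive root), so V_GS = 1.9 V.
I_D = (V_DD − V_GS)/R = (9.05 − 1.9) / 29.6 = 0.242 mA.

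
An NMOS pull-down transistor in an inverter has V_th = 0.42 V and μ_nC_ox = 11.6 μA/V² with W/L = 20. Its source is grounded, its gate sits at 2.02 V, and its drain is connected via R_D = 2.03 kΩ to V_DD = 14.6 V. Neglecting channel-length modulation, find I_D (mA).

V_GS = V_G = 2.02 V, so V_ov = 2.02 − 0.42 = 1.6 V.
k_n = μ_nC_ox · (W/L) = 0.232 mA/V².
Assume saturation: I_D = ½ k_n V_ov² = 0.5 × 0.232 × 1.6² = 0.297 mA, giving V_DS = V_DD − I_D R_D = 14.6 − 0.297 × 2.03 = 14 V.
V_DS = 14 V ≥ V_ov = 1.6 V, confirming saturation.

I_D = 0.297 mA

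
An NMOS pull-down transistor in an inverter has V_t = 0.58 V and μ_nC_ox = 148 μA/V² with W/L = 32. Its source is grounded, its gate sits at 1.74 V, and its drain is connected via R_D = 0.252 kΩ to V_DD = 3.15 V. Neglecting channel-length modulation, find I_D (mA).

V_GS = V_G = 1.74 V, so V_ov = 1.74 − 0.58 = 1.16 V.
k_n = μ_nC_ox · (W/L) = 4.736 mA/V².
Assume saturation: I_D = ½ k_n V_ov² = 0.5 × 4.736 × 1.16² = 3.19 mA, giving V_DS = V_DD − I_D R_D = 3.15 − 3.19 × 0.252 = 2.35 V.
V_DS = 2.35 V ≥ V_ov = 1.16 V, confirming saturation.

I_D = 3.19 mA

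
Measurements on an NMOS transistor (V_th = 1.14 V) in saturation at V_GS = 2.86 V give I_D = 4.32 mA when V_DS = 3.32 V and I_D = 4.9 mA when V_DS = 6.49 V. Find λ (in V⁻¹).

With V_GS fixed, I_D ∝ (1 + λ V_DS) in saturation, so I_D2/I_D1 = (1 + λ V_DS2)/(1 + λ V_DS1).
4.9/4.32 = 1.134 = (1 + 6.49 λ)/(1 + 3.32 λ).
Solving: λ (I_D1 V_DS2 − I_D2 V_DS1) = I_D2 − I_D1, so λ = (4.9 − 4.32) / (4.32 × 6.49 − 4.9 × 3.32) = 0.58 / 11.8 = 0.0493 V⁻¹.

λ = 0.0493 V⁻¹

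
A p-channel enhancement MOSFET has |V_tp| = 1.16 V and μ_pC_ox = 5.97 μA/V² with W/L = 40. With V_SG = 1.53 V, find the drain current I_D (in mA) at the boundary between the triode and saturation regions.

At the boundary V_SD = V_ov = V_SG − |V_tp| = 1.53 − 1.16 = 0.37 V.
k_p = μ_pC_ox · (W/L) = 0.2388 mA/V².
I_D = ½ k_p V_ov² = 0.5 × 0.2388 × 0.37² = 0.0163 mA.

I_D = 0.0163 mA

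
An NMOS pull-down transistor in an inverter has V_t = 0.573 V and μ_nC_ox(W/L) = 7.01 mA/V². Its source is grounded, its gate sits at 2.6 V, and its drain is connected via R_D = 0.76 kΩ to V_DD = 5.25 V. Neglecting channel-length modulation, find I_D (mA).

V_GS = V_G = 2.6 V, so V_ov = 2.6 − 0.573 = 2.03 V.
Assume saturation: I_D = ½ k_n V_ov² = 0.5 × 7.01 × 2.03² = 14.4 mA, giving V_DS = V_DD − I_D R_D = 5.25 − 14.4 × 0.76 = -5.69 V.
But -5.69 V < V_ov = 2.03 V, so the device is actually in triode.
In triode I_D = k_n[V_ov V_DS − ½ V_DS²] and I_D = (V_DD − V_DS)/R_D. Equating: 2.66 V_DS² − 11.8 V_DS + 5.25 = 0, giving V_DS = 0.502 V (the root below V_ov).
I_D = (5.25 − 0.502) / 0.76 = 6.25 mA.

I_D = 6.25 mA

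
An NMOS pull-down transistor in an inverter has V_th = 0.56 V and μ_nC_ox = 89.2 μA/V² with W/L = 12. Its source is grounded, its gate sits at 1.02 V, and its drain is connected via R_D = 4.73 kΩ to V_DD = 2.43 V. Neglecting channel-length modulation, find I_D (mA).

I_D = 0.113 mA

V_GS = V_G = 1.02 V, so V_ov = 1.02 − 0.56 = 0.46 V.
k_n = μ_nC_ox · (W/L) = 1.07 mA/V².
Assume saturation: I_D = ½ k_n V_ov² = 0.5 × 1.07 × 0.46² = 0.113 mA, giving V_DS = V_DD − I_D R_D = 2.43 − 0.113 × 4.73 = 1.89 V.
V_DS = 1.89 V ≥ V_ov = 0.46 V, confirming saturation.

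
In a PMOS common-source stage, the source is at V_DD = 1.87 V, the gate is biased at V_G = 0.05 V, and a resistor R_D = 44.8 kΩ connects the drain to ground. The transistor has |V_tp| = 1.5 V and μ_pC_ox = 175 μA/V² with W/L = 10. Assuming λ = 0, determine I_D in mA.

I_D = 0.0399 mA

V_SG = V_DD − V_G = 1.87 − 0.05 = 1.82 V, so V_ov = 1.82 − 1.5 = 0.32 V.
k_p = μ_pC_ox · (W/L) = 1.75 mA/V².
Assume saturation: I_D = ½ k_p V_ov² = 0.5 × 1.75 × 0.32² = 0.0896 mA, giving V_SD = V_DD − I_D R_D = 1.87 − 0.0896 × 44.8 = -2.14 V.
But -2.14 V < V_ov = 0.32 V, so the device is actually in triode.
In triode I_D = k_p[V_ov V_SD − ½ V_SD²] and I_D = (V_DD − V_SD)/R_D. Equating: 39.2 V_SD² − 26.09 V_SD + 1.87 = 0, giving V_SD = 0.0817 V (the root below V_ov).
I_D = (1.87 − 0.0817) / 44.8 = 0.0399 mA.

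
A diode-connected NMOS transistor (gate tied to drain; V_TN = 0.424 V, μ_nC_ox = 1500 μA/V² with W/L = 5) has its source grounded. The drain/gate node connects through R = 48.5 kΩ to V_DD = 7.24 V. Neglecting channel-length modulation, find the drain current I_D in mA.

I_D = 0.137 mA

With gate tied to drain, V_GS = V_DS ≥ V_GS − V_TN, so the device is in saturation.
k_n = μ_nC_ox · (W/L) = 7.5 mA/V².
KCL at the drain: ½ k_n (V_GS − V_TN)² = (V_DD − V_GS)/R.
Let x = V_GS − 0.424. Then 182 x² + x − 6.816 = 0, giving x = 0.191 V (positive root), so V_GS = 0.615 V.
I_D = (V_DD − V_GS)/R = (7.24 − 0.615) / 48.5 = 0.137 mA.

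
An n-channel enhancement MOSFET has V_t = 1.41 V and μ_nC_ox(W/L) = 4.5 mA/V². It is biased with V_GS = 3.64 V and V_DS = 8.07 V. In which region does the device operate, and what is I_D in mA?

V_ov = V_GS − V_t = 3.64 − 1.41 = 2.23 V.
Since V_DS = 8.07 V ≥ V_ov = 2.23 V, the device is in saturation.
I_D = ½ k_n V_ov² = 0.5 × 4.5 × 2.23² = 11.2 mA.

Saturation; I_D = 11.2 mA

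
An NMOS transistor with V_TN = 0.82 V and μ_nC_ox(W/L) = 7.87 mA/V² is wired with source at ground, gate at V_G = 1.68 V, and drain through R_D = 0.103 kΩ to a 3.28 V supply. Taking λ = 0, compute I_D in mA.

I_D = 2.91 mA

V_GS = V_G = 1.68 V, so V_ov = 1.68 − 0.82 = 0.86 V.
Assume saturation: I_D = ½ k_n V_ov² = 0.5 × 7.87 × 0.86² = 2.91 mA, giving V_DS = V_DD − I_D R_D = 3.28 − 2.91 × 0.103 = 2.98 V.
V_DS = 2.98 V ≥ V_ov = 0.86 V, confirming saturation.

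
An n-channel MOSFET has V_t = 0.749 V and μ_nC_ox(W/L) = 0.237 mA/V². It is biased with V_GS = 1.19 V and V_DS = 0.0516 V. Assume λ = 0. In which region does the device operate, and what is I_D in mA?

V_ov = V_GS − V_t = 1.19 − 0.749 = 0.441 V.
Since V_DS = 0.0516 V < V_ov = 0.441 V, the device is in the triode region.
I_D = k_n [V_ov · V_DS − ½ V_DS²] = 0.237 × [0.441 × 0.0516 − 0.5 × 0.0516²] = 0.00508 mA.

Triode; I_D = 0.00508 mA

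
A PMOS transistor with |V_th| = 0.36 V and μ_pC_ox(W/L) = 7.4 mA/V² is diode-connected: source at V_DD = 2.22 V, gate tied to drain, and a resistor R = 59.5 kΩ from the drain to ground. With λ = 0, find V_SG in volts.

V_SG = 0.450 V

With gate tied to drain, V_SG = V_SD ≥ V_SG − |V_th|, so the device is in saturation.
KCL at the drain: ½ k_p (V_SG − |V_th|)² = (V_DD − V_SG)/R.
Let x = V_SG − 0.36. Then 220 x² + x − 1.86 = 0, giving x = 0.0897 V (positive root), so V_SG = 0.45 V.
I_D = (V_DD − V_SG)/R = (2.22 − 0.45) / 59.5 = 0.0298 mA.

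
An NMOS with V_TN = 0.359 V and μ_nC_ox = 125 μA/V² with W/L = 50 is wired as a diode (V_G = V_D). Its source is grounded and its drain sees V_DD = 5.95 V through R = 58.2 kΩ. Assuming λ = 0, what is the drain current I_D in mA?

With gate tied to drain, V_GS = V_DS ≥ V_GS − V_TN, so the device is in saturation.
k_n = μ_nC_ox · (W/L) = 6.25 mA/V².
KCL at the drain: ½ k_n (V_GS − V_TN)² = (V_DD − V_GS)/R.
Let x = V_GS − 0.359. Then 182 x² + x − 5.591 = 0, giving x = 0.173 V (positive root), so V_GS = 0.532 V.
I_D = (V_DD − V_GS)/R = (5.95 − 0.532) / 58.2 = 0.0931 mA.

I_D = 0.0931 mA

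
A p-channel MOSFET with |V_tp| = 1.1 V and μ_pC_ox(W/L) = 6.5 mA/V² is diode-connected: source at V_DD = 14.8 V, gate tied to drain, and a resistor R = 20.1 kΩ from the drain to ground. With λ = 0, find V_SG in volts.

With gate tied to drain, V_SG = V_SD ≥ V_SG − |V_tp|, so the device is in saturation.
KCL at the drain: ½ k_p (V_SG − |V_tp|)² = (V_DD − V_SG)/R.
Let x = V_SG − 1.1. Then 65.3 x² + x − 13.7 = 0, giving x = 0.45 V (positive root), so V_SG = 1.55 V.
I_D = (V_DD − V_SG)/R = (14.8 − 1.55) / 20.1 = 0.659 mA.

V_SG = 1.55 V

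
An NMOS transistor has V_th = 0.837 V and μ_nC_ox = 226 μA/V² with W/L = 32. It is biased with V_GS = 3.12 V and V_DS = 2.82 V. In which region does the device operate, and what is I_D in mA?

k_n = μ_nC_ox · (W/L) = 7.232 mA/V².
V_ov = V_GS − V_th = 3.12 − 0.837 = 2.28 V.
Since V_DS = 2.82 V ≥ V_ov = 2.28 V, the device is in saturation.
I_D = ½ k_n V_ov² = 0.5 × 7.232 × 2.28² = 18.8 mA.

Saturation; I_D = 18.8 mA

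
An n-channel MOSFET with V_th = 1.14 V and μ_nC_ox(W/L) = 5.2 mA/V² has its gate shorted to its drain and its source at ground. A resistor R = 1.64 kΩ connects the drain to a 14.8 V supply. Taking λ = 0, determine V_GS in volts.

V_GS = 2.82 V

With gate tied to drain, V_GS = V_DS ≥ V_GS − V_th, so the device is in saturation.
KCL at the drain: ½ k_n (V_GS − V_th)² = (V_DD − V_GS)/R.
Let x = V_GS − 1.14. Then 4.26 x² + x − 13.66 = 0, giving x = 1.68 V (positive root), so V_GS = 2.82 V.
I_D = (V_DD − V_GS)/R = (14.8 − 2.82) / 1.64 = 7.31 mA.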